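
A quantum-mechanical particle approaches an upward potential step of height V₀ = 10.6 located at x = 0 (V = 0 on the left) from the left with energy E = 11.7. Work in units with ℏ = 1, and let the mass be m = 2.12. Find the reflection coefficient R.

The wavenumbers are k₁ = √(2mE)/ℏ = 7.043 on the left and k₂ = √(2m(E − V₀))/ℏ = 2.160 on the right.
Continuity of ψ and ψ′ at the step yields the reflection amplitude r = (k₁ − k₂)/(k₁ + k₂) = 0.5307; thus R = |r|² = 0.2816, T = 0.7184.

R = 0.282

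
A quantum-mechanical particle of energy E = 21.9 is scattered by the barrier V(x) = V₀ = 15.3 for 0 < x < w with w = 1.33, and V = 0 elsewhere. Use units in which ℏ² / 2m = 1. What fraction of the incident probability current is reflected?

E > V₀: inside the barrier k₂ = √(2m(E − V₀))/ℏ = 2.569, k₂w = 3.417.
Matching at both interfaces gives T⁻¹ = 1 + V₀² sin²(k₂w) / [4E(E − V₀)] = 1.030, hence T = 0.971.
R = 1 − T = 0.0290.

R = 0.0290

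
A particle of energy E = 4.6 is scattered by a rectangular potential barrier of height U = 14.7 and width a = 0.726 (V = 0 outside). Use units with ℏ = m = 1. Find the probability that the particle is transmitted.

T = 0.00503

E < U: inside the barrier ψ ∝ e^{±κx} with κ = √(2m(U − E))/ℏ = 4.494.
κa = 3.263, sinh(κa) = 13.04.
Matching ψ, ψ′ at both faces gives T = [1 + U² sinh²(κa) / (4E(U − E))]⁻¹ = 1/198.9 = 0.00503.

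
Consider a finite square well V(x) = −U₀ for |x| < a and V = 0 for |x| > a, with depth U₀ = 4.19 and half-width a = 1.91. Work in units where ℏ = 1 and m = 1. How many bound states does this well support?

N = 4

Define the well-strength parameter z₀ = (a/ℏ)√(2mU₀) = 1.91 × √(2·1·4.19) = 5.529.
The even/odd transcendental equations gain one root per π/2 in z₀, giving N = 1 + ⌊2z₀/π⌋ = 1 + ⌊3.520⌋ = 4.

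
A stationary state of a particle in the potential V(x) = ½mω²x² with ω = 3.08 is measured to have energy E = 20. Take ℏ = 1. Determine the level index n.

n = 6

E_n = ℏω(n + ½) ⇒ n = E/(ℏω) − ½ = 20/3.08 − 0.5 = 5.994 → n = 6.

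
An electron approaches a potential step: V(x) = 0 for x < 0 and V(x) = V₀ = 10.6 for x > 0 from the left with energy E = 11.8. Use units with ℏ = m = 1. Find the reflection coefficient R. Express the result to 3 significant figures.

On each side the TISE gives plane waves with k = √(2m(E − V))/ℏ: k₁ = √(2·1·11.8) = 4.858, k₂ = √(2·1·1.2) = 1.549.
Continuity of ψ and ψ′ at the step yields the reflection amplitude r = (k₁ − k₂)/(k₁ + k₂) = 0.5164; thus R = |r|² = 0.2667, T = 0.7333.

R = 0.267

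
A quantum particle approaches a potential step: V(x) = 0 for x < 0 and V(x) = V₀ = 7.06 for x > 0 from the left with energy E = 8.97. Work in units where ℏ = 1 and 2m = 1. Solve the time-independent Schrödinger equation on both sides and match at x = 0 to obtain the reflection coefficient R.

R = 0.136

The wavenumbers are k₁ = √(2mE)/ℏ = 2.995 on the left and k₂ = √(2m(E − V₀))/ℏ = 1.382 on the right.
Matching ψ and ψ′ at x = 0 gives r = (k₁ − k₂)/(k₁ + k₂), so R = r² = 0.1358 and T = 1 − R = 0.8642.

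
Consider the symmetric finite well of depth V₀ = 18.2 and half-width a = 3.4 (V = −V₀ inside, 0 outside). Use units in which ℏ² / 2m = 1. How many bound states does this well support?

The dimensionless depth is z₀ = a√(2mV₀)/ℏ = 3.4 × √(18.20) = 14.50.
The even/odd transcendental equations gain one root per π/2 in z₀, giving N = 1 + ⌊2z₀/π⌋ = 1 + ⌊9.234⌋ = 10.

N = 10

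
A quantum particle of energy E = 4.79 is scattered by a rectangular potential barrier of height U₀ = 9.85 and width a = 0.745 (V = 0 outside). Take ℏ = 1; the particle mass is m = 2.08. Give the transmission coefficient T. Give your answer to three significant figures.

T = 0.00428

Since E < U₀ the interior solution is evanescent with decay constant κ = √(2m(U₀ − E))/ℏ = 4.588.
κa = 3.418, sinh(κa) = 15.24.
Matching ψ, ψ′ at both faces gives T = [1 + U₀² sinh²(κa) / (4E(U₀ − E))]⁻¹ = 1/233.4 = 0.00428.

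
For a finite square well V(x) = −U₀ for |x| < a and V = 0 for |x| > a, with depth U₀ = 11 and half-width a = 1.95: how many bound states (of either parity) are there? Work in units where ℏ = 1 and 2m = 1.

N = 5

Define the well-strength parameter z₀ = (a/ℏ)√(2mU₀) = 1.95 × √(2·0.5·11) = 6.467.
A new bound state (alternating even/odd) appears each time z₀ passes a multiple of π/2, so N = ⌊2z₀/π⌋ + 1 = ⌊4.117⌋ + 1 = 5.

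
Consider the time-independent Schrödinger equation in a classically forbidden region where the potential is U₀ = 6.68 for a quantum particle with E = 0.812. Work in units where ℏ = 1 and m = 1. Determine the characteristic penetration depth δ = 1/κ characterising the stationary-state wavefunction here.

Since E < U₀ the TISE in this region is ψ'' = κ²ψ with κ = √(2m(U₀ − E))/ℏ.
κ = √(2 × 1 × 5.868) = 3.426. The penetration depth is δ = 1/κ = 0.292.

δ = 0.292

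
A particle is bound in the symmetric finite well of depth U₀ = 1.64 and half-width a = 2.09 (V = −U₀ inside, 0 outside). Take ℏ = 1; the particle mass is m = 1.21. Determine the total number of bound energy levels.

The dimensionless depth is z₀ = a√(2mU₀)/ℏ = 2.09 × √(3.969) = 4.164.
A new bound state (alternating even/odd) appears each time z₀ passes a multiple of π/2, so N = ⌊2z₀/π⌋ + 1 = ⌊2.651⌋ + 1 = 3.

N = 3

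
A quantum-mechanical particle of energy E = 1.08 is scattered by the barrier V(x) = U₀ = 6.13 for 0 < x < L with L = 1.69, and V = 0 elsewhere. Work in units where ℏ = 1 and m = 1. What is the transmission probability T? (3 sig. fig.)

E < U₀: inside the barrier ψ ∝ e^{±κx} with κ = √(2m(U₀ − E))/ℏ = 3.178.
κL = 5.371, sinh(κL) = 107.5.
Matching ψ, ψ′ at both faces gives T = [1 + U₀² sinh²(κL) / (4E(U₀ − E))]⁻¹ = 1/19920 = 0.0000502.

T = 0.0000502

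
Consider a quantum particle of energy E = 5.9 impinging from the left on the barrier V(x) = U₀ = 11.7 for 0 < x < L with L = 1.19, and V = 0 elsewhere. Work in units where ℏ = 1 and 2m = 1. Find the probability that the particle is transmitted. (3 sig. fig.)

T = 0.0129

E < U₀: inside the barrier ψ ∝ e^{±κx} with κ = √(2m(U₀ − E))/ℏ = 2.408.
κL = 2.866, sinh(κL) = 8.754.
The exact tunnelling result is T⁻¹ = 1 + U₀² sinh²(κL) / [4E(U₀ − E)] = 77.64, so T = 0.0129.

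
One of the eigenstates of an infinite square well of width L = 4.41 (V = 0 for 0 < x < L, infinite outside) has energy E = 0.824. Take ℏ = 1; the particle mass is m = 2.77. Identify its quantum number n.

n = 3

From E_n = n²π²ℏ²/(2mL²) invert to n = √(2mL²E)/(πℏ).
n = (4.41/π) × √(2 × 2.77 × 0.824) = 2.999 → n = 3.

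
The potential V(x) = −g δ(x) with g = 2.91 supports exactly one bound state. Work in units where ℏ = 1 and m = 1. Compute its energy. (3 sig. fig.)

For x ≠ 0 the bound state is ψ ∝ e^{−κ|x|}; integrating the TISE across the delta gives the cusp condition 2κ = 2mg/ℏ², so κ = 2.910.
Then E = −ℏ²κ²/(2m) = −mg²/(2ℏ²) = -4.234.

E = -4.23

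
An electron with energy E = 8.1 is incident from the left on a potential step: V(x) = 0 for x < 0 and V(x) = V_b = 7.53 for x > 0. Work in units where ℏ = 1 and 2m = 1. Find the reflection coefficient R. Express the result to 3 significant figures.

On each side the TISE gives plane waves with k = √(2m(E − V))/ℏ: k₁ = √(2·½·8.1) = 2.846, k₂ = √(2·½·0.57) = 0.7550.
Matching ψ and ψ′ at x = 0 gives r = (k₁ − k₂)/(k₁ + k₂), so R = r² = 0.3372 and T = 1 − R = 0.6628.

R = 0.337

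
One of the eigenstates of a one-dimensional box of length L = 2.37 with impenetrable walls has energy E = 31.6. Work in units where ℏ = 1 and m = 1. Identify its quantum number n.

n = 6

From E_n = n²π²ℏ²/(2mL²) invert to n = √(2mL²E)/(πℏ).
n = (2.37/π) × √(2 × 1 × 31.6) = 5.997 → n = 6.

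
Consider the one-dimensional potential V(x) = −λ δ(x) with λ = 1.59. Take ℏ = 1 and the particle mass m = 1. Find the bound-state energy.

E = -1.26

The bound state is ψ(x) = √κ e^{−κ|x|}. The derivative jump ψ'(0⁺) − ψ'(0⁻) = −(2mλ/ℏ²)ψ(0) fixes κ = mλ/ℏ² = 1.590.
Then E = −ℏ²κ²/(2m) = −mλ²/(2ℏ²) = -1.264.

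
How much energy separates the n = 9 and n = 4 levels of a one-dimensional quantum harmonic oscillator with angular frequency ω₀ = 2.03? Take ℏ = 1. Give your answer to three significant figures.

E_n = ℏω₀(n + ½), so ΔE = (9 − 4) ℏω₀ = 5 × 2.03 = 10.15.

ΔE = 10.2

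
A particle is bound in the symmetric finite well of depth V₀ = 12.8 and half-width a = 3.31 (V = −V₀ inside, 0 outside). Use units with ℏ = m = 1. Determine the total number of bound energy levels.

N = 11

Define the well-strength parameter z₀ = (a/ℏ)√(2mV₀) = 3.31 × √(2·1·12.8) = 16.75.
A new bound state (alternating even/odd) appears each time z₀ passes a multiple of π/2, so N = ⌊2z₀/π⌋ + 1 = ⌊10.66⌋ + 1 = 11.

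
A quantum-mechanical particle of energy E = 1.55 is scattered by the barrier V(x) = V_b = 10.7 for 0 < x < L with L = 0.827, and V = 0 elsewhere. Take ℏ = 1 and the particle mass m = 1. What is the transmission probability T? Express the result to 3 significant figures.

T = 0.00168

E < V_b: inside the barrier ψ ∝ e^{±κx} with κ = √(2m(V_b − E))/ℏ = 4.278.
κL = 3.538, sinh(κL) = 17.18.
The exact tunnelling result is T⁻¹ = 1 + V_b² sinh²(κL) / [4E(V_b − E)] = 596.7, so T = 0.00168.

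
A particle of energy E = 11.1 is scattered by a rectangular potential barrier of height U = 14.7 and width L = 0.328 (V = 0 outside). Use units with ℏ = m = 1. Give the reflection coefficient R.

R = 0.574

Since E < U the interior solution is evanescent with decay constant κ = √(2m(U − E))/ℏ = 2.683.
κL = 0.8801, sinh(κL) = 0.9982.
Matching ψ, ψ′ at both faces gives T = [1 + U² sinh²(κL) / (4E(U − E))]⁻¹ = 1/2.347 = 0.426.
R = 1 − T = 0.574.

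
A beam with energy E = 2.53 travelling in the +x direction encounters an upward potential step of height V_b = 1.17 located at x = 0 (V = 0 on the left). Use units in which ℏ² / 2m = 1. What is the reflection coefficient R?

On each side the TISE gives plane waves with k = √(2m(E − V))/ℏ: k₁ = √(2·½·2.53) = 1.591, k₂ = √(2·½·1.36) = 1.166.
Matching ψ and ψ′ at x = 0 gives r = (k₁ − k₂)/(k₁ + k₂), so R = r² = 0.02370 and T = 1 − R = 0.9763.

R = 0.0237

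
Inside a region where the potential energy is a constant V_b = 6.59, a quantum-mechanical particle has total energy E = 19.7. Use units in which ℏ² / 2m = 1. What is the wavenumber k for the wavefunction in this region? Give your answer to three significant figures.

k = 3.62

With E > V_b the solution is oscillatory, ψ ∝ e^{±ikx} with k = √(2m(E − V_b))/ℏ.
k = √(2 × 0.5 × 13.11) = 3.621.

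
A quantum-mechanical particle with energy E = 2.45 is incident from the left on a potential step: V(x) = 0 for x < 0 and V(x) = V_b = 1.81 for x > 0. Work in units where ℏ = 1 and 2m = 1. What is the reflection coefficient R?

R = 0.105

The wavenumbers are k₁ = √(2mE)/ℏ = 1.565 on the left and k₂ = √(2m(E − V_b))/ℏ = 0.8000 on the right.
Matching ψ and ψ′ at x = 0 gives r = (k₁ − k₂)/(k₁ + k₂), so R = r² = 0.1047 and T = 1 − R = 0.8953.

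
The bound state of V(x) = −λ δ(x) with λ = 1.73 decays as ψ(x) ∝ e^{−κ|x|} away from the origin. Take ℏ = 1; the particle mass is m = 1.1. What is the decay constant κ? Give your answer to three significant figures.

κ = 1.90

Integrating the TISE across x = 0 gives the cusp condition ψ'(0⁺) − ψ'(0⁻) = −(2mλ/ℏ²)ψ(0).
With ψ ∝ e^{−κ|x|} this yields −2κ = −2mλ/ℏ², so κ = mλ/ℏ² = 1.903.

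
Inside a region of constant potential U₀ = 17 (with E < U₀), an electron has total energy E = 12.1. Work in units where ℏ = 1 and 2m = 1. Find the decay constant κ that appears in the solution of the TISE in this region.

κ = 2.21

Since E < U₀ the TISE in this region is ψ'' = κ²ψ with κ = √(2m(U₀ − E))/ℏ.
κ = √(2 × 0.5 × 4.9) = 2.214.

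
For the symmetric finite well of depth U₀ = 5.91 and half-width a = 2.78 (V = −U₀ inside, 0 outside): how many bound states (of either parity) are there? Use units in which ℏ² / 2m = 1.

N = 5

Define the well-strength parameter z₀ = (a/ℏ)√(2mU₀) = 2.78 × √(2·0.5·5.91) = 6.758.
A new bound state (alternating even/odd) appears each time z₀ passes a multiple of π/2, so N = ⌊2z₀/π⌋ + 1 = ⌊4.302⌋ + 1 = 5.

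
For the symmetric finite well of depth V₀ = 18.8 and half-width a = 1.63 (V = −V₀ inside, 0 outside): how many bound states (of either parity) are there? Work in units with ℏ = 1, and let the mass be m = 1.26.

N = 8

The dimensionless depth is z₀ = a√(2mV₀)/ℏ = 1.63 × √(47.38) = 11.22.
The even/odd transcendental equations gain one root per π/2 in z₀, giving N = 1 + ⌊2z₀/π⌋ = 1 + ⌊7.142⌋ = 8.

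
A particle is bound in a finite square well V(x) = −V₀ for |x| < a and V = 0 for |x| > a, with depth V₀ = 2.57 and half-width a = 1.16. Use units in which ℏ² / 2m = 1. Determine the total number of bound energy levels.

Define the well-strength parameter z₀ = (a/ℏ)√(2mV₀) = 1.16 × √(2·0.5·2.57) = 1.860.
A new bound state (alternating even/odd) appears each time z₀ passes a multiple of π/2, so N = ⌊2z₀/π⌋ + 1 = ⌊1.184⌋ + 1 = 2.

N = 2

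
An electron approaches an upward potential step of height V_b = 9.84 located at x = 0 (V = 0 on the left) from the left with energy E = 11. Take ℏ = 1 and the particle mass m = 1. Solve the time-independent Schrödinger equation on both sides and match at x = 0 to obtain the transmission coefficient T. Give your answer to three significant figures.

T = 0.740

The wavenumbers are k₁ = √(2mE)/ℏ = 4.690 on the left and k₂ = √(2m(E − V_b))/ℏ = 1.523 on the right.
Matching ψ and ψ′ at x = 0 gives r = (k₁ − k₂)/(k₁ + k₂), so R = r² = 0.2598 and T = 1 − R = 0.7402.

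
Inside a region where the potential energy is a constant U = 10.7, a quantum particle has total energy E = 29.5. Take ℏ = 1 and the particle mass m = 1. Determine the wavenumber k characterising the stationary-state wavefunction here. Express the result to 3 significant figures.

With E > U the solution is oscillatory, ψ ∝ e^{±ikx} with k = √(2m(E − U))/ℏ.
k = √(2 × 1 × 18.8) = 6.132.

k = 6.13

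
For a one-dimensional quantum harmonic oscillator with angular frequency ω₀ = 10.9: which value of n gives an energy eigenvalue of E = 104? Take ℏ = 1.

E_n = ℏω₀(n + ½) ⇒ n = E/(ℏω₀) − ½ = 104/10.9 − 0.5 = 9.041 → n = 9.

n = 9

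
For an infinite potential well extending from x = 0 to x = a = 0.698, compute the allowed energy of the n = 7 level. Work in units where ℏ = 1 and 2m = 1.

Requiring ψ(0) = ψ(a) = 0 quantises k = nπ/a, hence E_n = ℏ²k²/2m = n²π²ℏ²/(2ma²).
E_7 = 7² × π² / (2 × 0.5 × 0.698²) = 992.6.

E = 993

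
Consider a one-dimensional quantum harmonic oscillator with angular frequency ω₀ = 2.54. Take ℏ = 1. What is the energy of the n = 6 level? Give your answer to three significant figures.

Using E_n = (n + ½)ℏω₀: E_6 = 6.5 × 2.54 = 16.51.

E = 16.5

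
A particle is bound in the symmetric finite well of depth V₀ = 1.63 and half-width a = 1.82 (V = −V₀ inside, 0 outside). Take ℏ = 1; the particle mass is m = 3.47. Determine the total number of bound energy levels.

N = 4

The dimensionless depth is z₀ = a√(2mV₀)/ℏ = 1.82 × √(11.31) = 6.121.
A new bound state (alternating even/odd) appears each time z₀ passes a multiple of π/2, so N = ⌊2z₀/π⌋ + 1 = ⌊3.897⌋ + 1 = 4.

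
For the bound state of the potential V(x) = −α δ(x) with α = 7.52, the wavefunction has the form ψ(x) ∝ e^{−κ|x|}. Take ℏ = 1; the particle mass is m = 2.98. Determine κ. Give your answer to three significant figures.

κ = 22.4

Integrate −(ℏ²/2m)ψ'' − αδ(x)ψ = Eψ from −ε to +ε: the ψ'' term gives ψ'(0⁺) − ψ'(0⁻) and the δ term gives −(2mα/ℏ²)ψ(0).
With ψ ∝ e^{−κ|x|} this yields −2κ = −2mα/ℏ², so κ = mα/ℏ² = 22.41.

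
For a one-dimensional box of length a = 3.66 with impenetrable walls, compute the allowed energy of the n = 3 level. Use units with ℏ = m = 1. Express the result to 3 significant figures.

The infinite-well eigenfunctions ψ_n = √(2/a) sin(nπx/a) vanish at both walls, giving E_n = n²π²ℏ²/(2ma²).
E_3 = 3² × π² / (2 × 1 × 3.66²) = 3.316.

E = 3.32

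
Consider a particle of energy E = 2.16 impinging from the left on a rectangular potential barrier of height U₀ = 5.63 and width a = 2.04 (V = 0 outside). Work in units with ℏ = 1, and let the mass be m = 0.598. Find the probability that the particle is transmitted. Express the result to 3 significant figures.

T = 0.000929

Since E < U₀ the interior solution is evanescent with decay constant κ = √(2m(U₀ − E))/ℏ = 2.037.
κa = 4.156, sinh(κa) = 31.90.
The exact tunnelling result is T⁻¹ = 1 + U₀² sinh²(κa) / [4E(U₀ − E)] = 1077, so T = 0.000929.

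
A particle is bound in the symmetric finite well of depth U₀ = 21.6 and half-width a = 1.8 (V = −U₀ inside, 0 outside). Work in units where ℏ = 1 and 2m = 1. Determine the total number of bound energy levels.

The dimensionless depth is z₀ = a√(2mU₀)/ℏ = 1.8 × √(21.60) = 8.366.
A new bound state (alternating even/odd) appears each time z₀ passes a multiple of π/2, so N = ⌊2z₀/π⌋ + 1 = ⌊5.326⌋ + 1 = 6.

N = 6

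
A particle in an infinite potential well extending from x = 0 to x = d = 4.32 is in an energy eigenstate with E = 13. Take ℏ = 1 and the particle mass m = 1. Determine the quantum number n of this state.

From E_n = n²π²ℏ²/(2md²) invert to n = √(2md²E)/(πℏ).
n = (4.32/π) × √(2 × 1 × 13) = 7.012 → n = 7.

n = 7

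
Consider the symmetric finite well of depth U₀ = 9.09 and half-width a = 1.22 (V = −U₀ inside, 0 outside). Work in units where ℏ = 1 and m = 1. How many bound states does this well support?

N = 4

Define the well-strength parameter z₀ = (a/ℏ)√(2mU₀) = 1.22 × √(2·1·9.09) = 5.202.
The even/odd transcendental equations gain one root per π/2 in z₀, giving N = 1 + ⌊2z₀/π⌋ = 1 + ⌊3.312⌋ = 4.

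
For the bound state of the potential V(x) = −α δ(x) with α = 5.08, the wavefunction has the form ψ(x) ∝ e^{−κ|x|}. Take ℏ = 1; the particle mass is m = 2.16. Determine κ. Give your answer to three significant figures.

κ = 11.0

Integrating the TISE across x = 0 gives the cusp condition ψ'(0⁺) − ψ'(0⁻) = −(2mα/ℏ²)ψ(0).
With ψ ∝ e^{−κ|x|} this yields −2κ = −2mα/ℏ², so κ = mα/ℏ² = 10.97.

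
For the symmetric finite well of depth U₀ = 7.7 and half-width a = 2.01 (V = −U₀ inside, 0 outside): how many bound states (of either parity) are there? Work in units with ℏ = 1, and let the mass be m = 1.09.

N = 6

Define the well-strength parameter z₀ = (a/ℏ)√(2mU₀) = 2.01 × √(2·1.09·7.7) = 8.235.
The even/odd transcendental equations gain one root per π/2 in z₀, giving N = 1 + ⌊2z₀/π⌋ = 1 + ⌊5.243⌋ = 6.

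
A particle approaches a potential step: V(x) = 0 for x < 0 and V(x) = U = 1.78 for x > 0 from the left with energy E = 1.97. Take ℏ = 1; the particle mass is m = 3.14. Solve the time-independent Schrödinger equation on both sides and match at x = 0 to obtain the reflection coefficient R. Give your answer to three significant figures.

R = 0.277

On each side the TISE gives plane waves with k = √(2m(E − V))/ℏ: k₁ = √(2·3.14·1.97) = 3.517, k₂ = √(2·3.14·0.19) = 1.092.
Matching ψ and ψ′ at x = 0 gives r = (k₁ − k₂)/(k₁ + k₂), so R = r² = 0.2767 and T = 1 − R = 0.7233.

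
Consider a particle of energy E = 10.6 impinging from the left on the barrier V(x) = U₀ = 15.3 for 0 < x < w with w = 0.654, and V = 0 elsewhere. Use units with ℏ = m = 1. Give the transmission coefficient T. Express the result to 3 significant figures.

T = 0.0602

Since E < U₀ the interior solution is evanescent with decay constant κ = √(2m(U₀ − E))/ℏ = 3.066.
κw = 2.005, sinh(κw) = 3.646.
Matching ψ, ψ′ at both faces gives T = [1 + U₀² sinh²(κw) / (4E(U₀ − E))]⁻¹ = 1/16.62 = 0.0602.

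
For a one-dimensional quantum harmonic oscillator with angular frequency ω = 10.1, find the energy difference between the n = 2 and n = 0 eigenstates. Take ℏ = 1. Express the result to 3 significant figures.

ΔE = 20.2

E_n = ℏω(n + ½), so ΔE = (2 − 0) ℏω = 2 × 10.1 = 20.20.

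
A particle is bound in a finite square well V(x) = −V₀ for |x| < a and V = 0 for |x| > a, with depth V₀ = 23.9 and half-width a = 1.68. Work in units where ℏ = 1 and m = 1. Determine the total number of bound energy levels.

N = 8

The dimensionless depth is z₀ = a√(2mV₀)/ℏ = 1.68 × √(47.80) = 11.62.
A new bound state (alternating even/odd) appears each time z₀ passes a multiple of π/2, so N = ⌊2z₀/π⌋ + 1 = ⌊7.394⌋ + 1 = 8.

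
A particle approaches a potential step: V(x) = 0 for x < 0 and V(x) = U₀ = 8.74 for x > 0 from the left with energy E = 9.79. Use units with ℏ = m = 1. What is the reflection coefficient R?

On each side the TISE gives plane waves with k = √(2m(E − V))/ℏ: k₁ = √(2·1·9.79) = 4.425, k₂ = √(2·1·1.05) = 1.449.
Continuity of ψ and ψ′ at the step yields the reflection amplitude r = (k₁ − k₂)/(k₁ + k₂) = 0.5066; thus R = |r|² = 0.2566, T = 0.7434.

R = 0.257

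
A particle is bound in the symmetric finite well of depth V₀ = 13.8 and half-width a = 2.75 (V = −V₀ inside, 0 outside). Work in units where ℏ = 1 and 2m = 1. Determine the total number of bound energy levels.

N = 7

Define the well-strength parameter z₀ = (a/ℏ)√(2mV₀) = 2.75 × √(2·0.5·13.8) = 10.22.
The even/odd transcendental equations gain one root per π/2 in z₀, giving N = 1 + ⌊2z₀/π⌋ = 1 + ⌊6.504⌋ = 7.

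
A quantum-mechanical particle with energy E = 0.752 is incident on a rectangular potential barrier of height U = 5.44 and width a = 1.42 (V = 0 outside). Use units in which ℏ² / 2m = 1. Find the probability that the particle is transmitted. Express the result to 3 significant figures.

T = 0.00407

E < U: inside the barrier ψ ∝ e^{±κx} with κ = √(2m(U − E))/ℏ = 2.165.
κa = 3.075, sinh(κa) = 10.80.
The exact tunnelling result is T⁻¹ = 1 + U² sinh²(κa) / [4E(U − E)] = 245.6, so T = 0.00407.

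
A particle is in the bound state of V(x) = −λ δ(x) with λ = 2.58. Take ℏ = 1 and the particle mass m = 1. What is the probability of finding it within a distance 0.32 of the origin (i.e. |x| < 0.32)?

P = 0.808

The normalised bound state is ψ = √κ e^{−κ|x|} with κ = mλ/ℏ² = 2.580.
P(|x| < d) = ∫_{−d}^{d} κ e^{−2κ|x|} dx = 1 − e^{−2κd} = 1 − e^{−1.651} = 0.8082.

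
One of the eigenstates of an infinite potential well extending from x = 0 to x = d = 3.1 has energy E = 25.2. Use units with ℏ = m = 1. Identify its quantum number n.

For an infinite well E_n = n²π²ℏ²/(2md²), so n = (d/πℏ)√(2mE).
n = (3.1/π) × √(2 × 1 × 25.2) = 7.005 → n = 7.

n = 7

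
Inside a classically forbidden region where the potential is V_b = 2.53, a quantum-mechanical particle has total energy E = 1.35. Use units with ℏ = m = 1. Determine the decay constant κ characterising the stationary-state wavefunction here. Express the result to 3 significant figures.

κ = 1.54

Since E < V_b the TISE in this region is ψ'' = κ²ψ with κ = √(2m(V_b − E))/ℏ.
κ = √(2 × 1 × 1.18) = 1.536.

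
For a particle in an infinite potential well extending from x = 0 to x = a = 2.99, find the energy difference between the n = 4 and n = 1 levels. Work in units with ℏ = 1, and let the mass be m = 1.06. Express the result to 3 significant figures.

E_n = n²π²ℏ²/(2ma²), so ΔE = (4² − 1²) π²ℏ²/(2ma²).
ΔE = 15 × π² / (2 × 1.06 × 2.99²) = 7.811.

ΔE = 7.81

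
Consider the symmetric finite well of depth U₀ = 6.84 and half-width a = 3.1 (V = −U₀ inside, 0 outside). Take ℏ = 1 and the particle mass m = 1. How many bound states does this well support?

Define the well-strength parameter z₀ = (a/ℏ)√(2mU₀) = 3.1 × √(2·1·6.84) = 11.47.
The even/odd transcendental equations gain one root per π/2 in z₀, giving N = 1 + ⌊2z₀/π⌋ = 1 + ⌊7.299⌋ = 8.

N = 8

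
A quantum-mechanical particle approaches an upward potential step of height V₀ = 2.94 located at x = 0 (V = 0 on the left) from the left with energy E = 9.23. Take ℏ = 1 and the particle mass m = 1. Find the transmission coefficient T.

T = 0.991

On each side the TISE gives plane waves with k = √(2m(E − V))/ℏ: k₁ = √(2·1·9.23) = 4.297, k₂ = √(2·1·6.29) = 3.547.
Matching ψ and ψ′ at x = 0 gives r = (k₁ − k₂)/(k₁ + k₂), so R = r² = 0.009136 and T = 1 − R = 0.9909.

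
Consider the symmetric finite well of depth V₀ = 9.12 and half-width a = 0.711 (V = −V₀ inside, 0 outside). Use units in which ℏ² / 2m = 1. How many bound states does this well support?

Define the well-strength parameter z₀ = (a/ℏ)√(2mV₀) = 0.711 × √(2·0.5·9.12) = 2.147.
The even/odd transcendental equations gain one root per π/2 in z₀, giving N = 1 + ⌊2z₀/π⌋ = 1 + ⌊1.367⌋ = 2.

N = 2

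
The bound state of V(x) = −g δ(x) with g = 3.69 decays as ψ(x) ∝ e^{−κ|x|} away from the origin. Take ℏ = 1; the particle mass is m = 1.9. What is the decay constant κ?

Integrate −(ℏ²/2m)ψ'' − gδ(x)ψ = Eψ from −ε to +ε: the ψ'' term gives ψ'(0⁺) − ψ'(0⁻) and the δ term gives −(2mg/ℏ²)ψ(0).
With ψ ∝ e^{−κ|x|} this yields −2κ = −2mg/ℏ², so κ = mg/ℏ² = 7.011.

κ = 7.01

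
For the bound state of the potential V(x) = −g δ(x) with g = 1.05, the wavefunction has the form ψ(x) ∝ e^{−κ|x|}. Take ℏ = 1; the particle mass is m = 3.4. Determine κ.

κ = 3.57

Integrating the TISE across x = 0 gives the cusp condition ψ'(0⁺) − ψ'(0⁻) = −(2mg/ℏ²)ψ(0).
With ψ ∝ e^{−κ|x|} this yields −2κ = −2mg/ℏ², so κ = mg/ℏ² = 3.570.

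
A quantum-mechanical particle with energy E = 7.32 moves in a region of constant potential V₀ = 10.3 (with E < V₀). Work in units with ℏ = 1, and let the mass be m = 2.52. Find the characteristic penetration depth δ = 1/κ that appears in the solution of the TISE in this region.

Since E < V₀ the TISE in this region is ψ'' = κ²ψ with κ = √(2m(V₀ − E))/ℏ.
κ = √(2 × 2.52 × 2.98) = 3.875. The penetration depth is δ = 1/κ = 0.258.

δ = 0.258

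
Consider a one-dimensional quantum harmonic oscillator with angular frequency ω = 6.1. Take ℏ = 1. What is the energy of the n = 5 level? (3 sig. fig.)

The oscillator eigenvalues are E_n = ℏω(n + ½), so E_5 = 6.1 × 5.5 = 33.55.

E = 33.6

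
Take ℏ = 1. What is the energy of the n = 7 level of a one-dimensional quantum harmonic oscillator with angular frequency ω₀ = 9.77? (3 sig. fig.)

Using E_n = (n + ½)ℏω₀: E_7 = 7.5 × 9.77 = 73.28.

E = 73.3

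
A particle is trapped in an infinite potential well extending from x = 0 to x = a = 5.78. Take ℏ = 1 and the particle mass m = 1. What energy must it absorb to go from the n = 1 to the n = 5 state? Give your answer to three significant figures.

ΔE = 3.55

E_n = n²π²ℏ²/(2ma²), so ΔE = (5² − 1²) π²ℏ²/(2ma²).
ΔE = 24 × π² / (2 × 1 × 5.78²) = 3.545.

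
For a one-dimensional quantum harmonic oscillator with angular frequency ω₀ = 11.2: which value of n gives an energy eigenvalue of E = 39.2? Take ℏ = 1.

n = 3

E_n = ℏω₀(n + ½) ⇒ n = E/(ℏω₀) − ½ = 39.2/11.2 − 0.5 = 3.000 → n = 3.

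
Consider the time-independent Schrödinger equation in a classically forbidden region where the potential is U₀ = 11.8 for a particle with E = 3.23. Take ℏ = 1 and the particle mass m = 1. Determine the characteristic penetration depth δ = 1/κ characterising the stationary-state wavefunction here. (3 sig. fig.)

δ = 0.242

Since E < U₀ the TISE in this region is ψ'' = κ²ψ with κ = √(2m(U₀ − E))/ℏ.
κ = √(2 × 1 × 8.57) = 4.140. The penetration depth is δ = 1/κ = 0.242.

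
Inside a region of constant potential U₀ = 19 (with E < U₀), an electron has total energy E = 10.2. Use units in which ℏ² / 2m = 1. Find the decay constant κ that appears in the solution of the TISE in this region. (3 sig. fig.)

Since E < U₀ the TISE in this region is ψ'' = κ²ψ with κ = √(2m(U₀ − E))/ℏ.
κ = √(2 × 0.5 × 8.8) = 2.966.

κ = 2.97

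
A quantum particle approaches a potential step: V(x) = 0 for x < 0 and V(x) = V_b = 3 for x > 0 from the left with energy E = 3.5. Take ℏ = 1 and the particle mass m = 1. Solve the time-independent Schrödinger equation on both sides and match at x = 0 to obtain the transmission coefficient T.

T = 0.796

On each side the TISE gives plane waves with k = √(2m(E − V))/ℏ: k₁ = √(2·1·3.5) = 2.646, k₂ = √(2·1·0.5) = 1.000.
Continuity of ψ and ψ′ at the step yields the reflection amplitude r = (k₁ − k₂)/(k₁ + k₂) = 0.4514; thus R = |r|² = 0.2038, T = 0.7962.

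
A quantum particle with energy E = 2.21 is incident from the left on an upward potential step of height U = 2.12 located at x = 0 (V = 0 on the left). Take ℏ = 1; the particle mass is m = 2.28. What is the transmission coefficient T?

On each side the TISE gives plane waves with k = √(2m(E − V))/ℏ: k₁ = √(2·2.28·2.21) = 3.175, k₂ = √(2·2.28·0.09) = 0.6406.
Continuity of ψ and ψ′ at the step yields the reflection amplitude r = (k₁ − k₂)/(k₁ + k₂) = 0.6642; thus R = |r|² = 0.4411, T = 0.5589.

T = 0.559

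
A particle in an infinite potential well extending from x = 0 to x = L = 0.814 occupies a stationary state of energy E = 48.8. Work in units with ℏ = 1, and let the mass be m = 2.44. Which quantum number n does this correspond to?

From E_n = n²π²ℏ²/(2mL²) invert to n = √(2mL²E)/(πℏ).
n = (0.814/π) × √(2 × 2.44 × 48.8) = 3.998 → n = 4.

n = 4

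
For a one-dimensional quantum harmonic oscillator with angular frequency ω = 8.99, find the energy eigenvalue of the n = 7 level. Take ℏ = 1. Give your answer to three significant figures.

Using E_n = (n + ½)ℏω: E_7 = 7.5 × 8.99 = 67.43.

E = 67.4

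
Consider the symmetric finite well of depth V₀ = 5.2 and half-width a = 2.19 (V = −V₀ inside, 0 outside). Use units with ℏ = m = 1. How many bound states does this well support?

N = 5

The dimensionless depth is z₀ = a√(2mV₀)/ℏ = 2.19 × √(10.40) = 7.063.
The even/odd transcendental equations gain one root per π/2 in z₀, giving N = 1 + ⌊2z₀/π⌋ = 1 + ⌊4.496⌋ = 5.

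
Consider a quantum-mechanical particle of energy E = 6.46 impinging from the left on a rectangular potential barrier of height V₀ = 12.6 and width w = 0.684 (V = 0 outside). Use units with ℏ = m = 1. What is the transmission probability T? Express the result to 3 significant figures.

E < V₀: inside the barrier ψ ∝ e^{±κx} with κ = √(2m(V₀ − E))/ℏ = 3.504.
κw = 2.397, sinh(κw) = 5.449.
Matching ψ, ψ′ at both faces gives T = [1 + V₀² sinh²(κw) / (4E(V₀ − E))]⁻¹ = 1/30.71 = 0.0326.

T = 0.0326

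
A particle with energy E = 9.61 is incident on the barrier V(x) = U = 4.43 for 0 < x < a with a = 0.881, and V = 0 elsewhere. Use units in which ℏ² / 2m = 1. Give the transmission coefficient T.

T = 0.925

Above the barrier the interior wavenumber is k₂ = √(2m(E − U))/ℏ = 2.276, giving phase k₂a = 2.005.
Matching at both interfaces gives T⁻¹ = 1 + U² sin²(k₂a) / [4E(E − U)] = 1.081, hence T = 0.925.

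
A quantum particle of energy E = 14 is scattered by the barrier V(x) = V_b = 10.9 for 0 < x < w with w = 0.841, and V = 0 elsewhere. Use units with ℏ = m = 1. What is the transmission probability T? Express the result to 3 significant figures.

T = 0.661

E > V_b: inside the barrier k₂ = √(2m(E − V_b))/ℏ = 2.490, k₂w = 2.094.
T = [1 + V_b² sin²(k₂w) / (4E(E − V_b))]⁻¹ = 1/1.513 = 0.661.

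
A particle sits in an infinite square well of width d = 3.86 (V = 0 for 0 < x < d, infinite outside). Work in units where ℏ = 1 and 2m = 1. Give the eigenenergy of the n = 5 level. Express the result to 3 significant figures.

E = 16.6

Requiring ψ(0) = ψ(d) = 0 quantises k = nπ/d, hence E_n = ℏ²k²/2m = n²π²ℏ²/(2md²).
E_5 = 5² × π² / (2 × 0.5 × 3.86²) = 16.56.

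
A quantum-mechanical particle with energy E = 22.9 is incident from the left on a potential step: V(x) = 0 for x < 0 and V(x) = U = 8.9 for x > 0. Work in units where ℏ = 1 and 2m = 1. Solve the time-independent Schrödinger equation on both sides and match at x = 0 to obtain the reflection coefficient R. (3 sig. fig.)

On each side the TISE gives plane waves with k = √(2m(E − V))/ℏ: k₁ = √(2·½·22.9) = 4.785, k₂ = √(2·½·14) = 3.742.
Matching ψ and ψ′ at x = 0 gives r = (k₁ − k₂)/(k₁ + k₂), so R = r² = 0.01498 and T = 1 − R = 0.9850.

R = 0.0150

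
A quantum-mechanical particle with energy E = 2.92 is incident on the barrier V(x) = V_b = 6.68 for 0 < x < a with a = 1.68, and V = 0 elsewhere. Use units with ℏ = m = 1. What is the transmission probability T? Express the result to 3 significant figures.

T = 0.000392

Since E < V_b the interior solution is evanescent with decay constant κ = √(2m(V_b − E))/ℏ = 2.742.
κa = 4.607, sinh(κa) = 50.09.
Matching ψ, ψ′ at both faces gives T = [1 + V_b² sinh²(κa) / (4E(V_b − E))]⁻¹ = 1/2550 = 0.000392.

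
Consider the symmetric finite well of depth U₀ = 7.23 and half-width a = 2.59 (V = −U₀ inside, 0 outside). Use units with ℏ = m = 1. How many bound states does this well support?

The dimensionless depth is z₀ = a√(2mU₀)/ℏ = 2.59 × √(14.46) = 9.849.
The even/odd transcendental equations gain one root per π/2 in z₀, giving N = 1 + ⌊2z₀/π⌋ = 1 + ⌊6.270⌋ = 7.

N = 7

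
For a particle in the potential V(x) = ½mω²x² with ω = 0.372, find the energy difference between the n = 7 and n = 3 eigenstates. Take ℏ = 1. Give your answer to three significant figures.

E_n = ℏω(n + ½), so ΔE = (7 − 3) ℏω = 4 × 0.372 = 1.488.

ΔE = 1.49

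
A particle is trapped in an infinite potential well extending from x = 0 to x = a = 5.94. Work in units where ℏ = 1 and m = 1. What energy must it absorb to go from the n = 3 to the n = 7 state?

ΔE = 5.59

E_n = n²π²ℏ²/(2ma²), so ΔE = (7² − 3²) π²ℏ²/(2ma²).
ΔE = 40 × π² / (2 × 1 × 5.94²) = 5.594.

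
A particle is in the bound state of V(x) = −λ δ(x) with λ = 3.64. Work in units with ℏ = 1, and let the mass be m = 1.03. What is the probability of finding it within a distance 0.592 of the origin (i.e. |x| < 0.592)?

The normalised bound state is ψ = √κ e^{−κ|x|} with κ = mλ/ℏ² = 3.749.
P(|x| < d) = ∫_{−d}^{d} κ e^{−2κ|x|} dx = 1 − e^{−2κd} = 1 − e^{−4.439} = 0.9882.

P = 0.988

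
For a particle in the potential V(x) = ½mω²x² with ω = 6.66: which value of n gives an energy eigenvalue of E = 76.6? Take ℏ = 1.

n = 11

E_n = ℏω(n + ½) ⇒ n = E/(ℏω) − ½ = 76.6/6.66 − 0.5 = 11.002 → n = 11.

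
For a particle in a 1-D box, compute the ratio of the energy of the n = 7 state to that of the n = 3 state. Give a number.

5.44444

Since E_n ∝ n², the ratio is (7/3)² = 5.44444.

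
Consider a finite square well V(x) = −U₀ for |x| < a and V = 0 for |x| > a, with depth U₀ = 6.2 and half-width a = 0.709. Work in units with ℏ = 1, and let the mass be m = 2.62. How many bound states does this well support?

N = 3

The dimensionless depth is z₀ = a√(2mU₀)/ℏ = 0.709 × √(32.49) = 4.041.
The even/odd transcendental equations gain one root per π/2 in z₀, giving N = 1 + ⌊2z₀/π⌋ = 1 + ⌊2.573⌋ = 3.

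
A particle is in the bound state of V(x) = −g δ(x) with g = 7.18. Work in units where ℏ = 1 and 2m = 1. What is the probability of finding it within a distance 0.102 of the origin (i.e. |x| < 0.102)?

The normalised bound state is ψ = √κ e^{−κ|x|} with κ = mg/ℏ² = 3.590.
P(|x| < d) = ∫_{−d}^{d} κ e^{−2κ|x|} dx = 1 − e^{−2κd} = 1 − e^{−0.7324} = 0.5192.

P = 0.519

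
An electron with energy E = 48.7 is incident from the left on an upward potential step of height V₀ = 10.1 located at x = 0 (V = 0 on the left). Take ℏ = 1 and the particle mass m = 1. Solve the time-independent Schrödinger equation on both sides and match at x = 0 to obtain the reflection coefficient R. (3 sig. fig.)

The wavenumbers are k₁ = √(2mE)/ℏ = 9.869 on the left and k₂ = √(2m(E − V₀))/ℏ = 8.786 on the right.
Matching ψ and ψ′ at x = 0 gives r = (k₁ − k₂)/(k₁ + k₂), so R = r² = 0.003369 and T = 1 − R = 0.9966.

R = 0.00337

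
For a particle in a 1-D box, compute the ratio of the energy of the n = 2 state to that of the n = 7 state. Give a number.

Since E_n ∝ n², the ratio is (2/7)² = 0.0816327.

0.0816327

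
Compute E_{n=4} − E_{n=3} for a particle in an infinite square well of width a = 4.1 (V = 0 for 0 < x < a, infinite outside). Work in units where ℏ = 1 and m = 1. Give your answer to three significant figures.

ΔE = 2.05

E_n = n²π²ℏ²/(2ma²), so ΔE = (4² − 3²) π²ℏ²/(2ma²).
ΔE = 7 × π² / (2 × 1 × 4.1²) = 2.055.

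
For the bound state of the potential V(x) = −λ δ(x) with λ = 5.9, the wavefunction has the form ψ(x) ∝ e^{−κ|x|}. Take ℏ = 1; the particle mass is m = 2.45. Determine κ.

κ = 14.5

Integrate −(ℏ²/2m)ψ'' − λδ(x)ψ = Eψ from −ε to +ε: the ψ'' term gives ψ'(0⁺) − ψ'(0⁻) and the δ term gives −(2mλ/ℏ²)ψ(0).
With ψ ∝ e^{−κ|x|} this yields −2κ = −2mλ/ℏ², so κ = mλ/ℏ² = 14.46.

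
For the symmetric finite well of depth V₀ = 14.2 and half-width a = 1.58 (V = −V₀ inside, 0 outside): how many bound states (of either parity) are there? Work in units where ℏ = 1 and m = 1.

Define the well-strength parameter z₀ = (a/ℏ)√(2mV₀) = 1.58 × √(2·1·14.2) = 8.420.
The even/odd transcendental equations gain one root per π/2 in z₀, giving N = 1 + ⌊2z₀/π⌋ = 1 + ⌊5.360⌋ = 6.

N = 6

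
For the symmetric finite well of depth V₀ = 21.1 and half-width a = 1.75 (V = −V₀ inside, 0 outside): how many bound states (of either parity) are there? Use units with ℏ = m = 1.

The dimensionless depth is z₀ = a√(2mV₀)/ℏ = 1.75 × √(42.20) = 11.37.
The even/odd transcendental equations gain one root per π/2 in z₀, giving N = 1 + ⌊2z₀/π⌋ = 1 + ⌊7.237⌋ = 8.

N = 8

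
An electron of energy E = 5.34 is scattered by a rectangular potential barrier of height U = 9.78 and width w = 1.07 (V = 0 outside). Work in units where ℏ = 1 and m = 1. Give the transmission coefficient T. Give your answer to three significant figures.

T = 0.00672

Since E < U the interior solution is evanescent with decay constant κ = √(2m(U − E))/ℏ = 2.980.
κw = 3.189, sinh(κw) = 12.11.
Matching ψ, ψ′ at both faces gives T = [1 + U² sinh²(κw) / (4E(U − E))]⁻¹ = 1/148.8 = 0.00672.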